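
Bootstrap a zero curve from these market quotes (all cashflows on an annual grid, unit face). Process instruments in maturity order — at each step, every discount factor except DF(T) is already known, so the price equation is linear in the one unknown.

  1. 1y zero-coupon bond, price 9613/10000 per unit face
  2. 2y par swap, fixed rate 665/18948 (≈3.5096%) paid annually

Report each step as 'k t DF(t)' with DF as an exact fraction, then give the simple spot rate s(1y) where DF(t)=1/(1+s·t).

step 1 [1y] zero: DF = P = 9613/10000 ≈ 0.961300
step 2 [2y] swap r/1=665/18948: DF=(1 − 665/18948·(0.961300))/(1+665/18948) = 1867/2000 ≈ 0.933500

1 1 9613/10000
2 2 1867/2000
s(1y) = (1/(9613/10000) − 1)/(1) = 387/9613 ≈ 4.0258%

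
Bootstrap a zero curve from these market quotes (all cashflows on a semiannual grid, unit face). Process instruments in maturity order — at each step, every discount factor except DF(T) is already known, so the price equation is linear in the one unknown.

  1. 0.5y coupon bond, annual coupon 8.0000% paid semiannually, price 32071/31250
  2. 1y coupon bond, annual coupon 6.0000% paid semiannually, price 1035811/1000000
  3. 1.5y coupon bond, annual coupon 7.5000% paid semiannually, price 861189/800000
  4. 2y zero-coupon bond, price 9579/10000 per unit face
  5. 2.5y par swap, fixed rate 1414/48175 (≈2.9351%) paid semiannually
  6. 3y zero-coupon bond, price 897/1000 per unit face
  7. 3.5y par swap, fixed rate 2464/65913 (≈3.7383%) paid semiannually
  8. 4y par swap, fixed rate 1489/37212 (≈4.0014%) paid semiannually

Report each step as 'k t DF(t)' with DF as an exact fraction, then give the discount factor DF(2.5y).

1 1/2 2467/2500
2 1 9769/10000
3 3/2 4833/5000
4 2 9579/10000
5 5/2 9293/10000
6 3 897/1000
7 7/2 548/625
8 4 8511/10000
DF(2.5y) = 9293/10000 ≈ 0.929300

step 1 [0.5y] bond c/2=1/25: DF=(32071/31250 − 1/25·(0))/(1+1/25) = 2467/2500 ≈ 0.986800
step 2 [1y] bond c/2=3/100: DF=(1035811/1000000 − 3/100·(0.986800))/(1+3/100) = 9769/10000 ≈ 0.976900
step 3 [1.5y] bond c/2=3/80: DF=(861189/800000 − 3/80·(0.986800+0.976900))/(1+3/80) = 4833/5000 ≈ 0.966600
step 4 [2y] zero: DF = P = 9579/10000 ≈ 0.957900
step 5 [2.5y] swap r/2=707/48175: DF=(1 − 707/48175·(0.986800+0.976900+0.966600+0.957900))/(1+707/48175) = 9293/10000 ≈ 0.929300
step 6 [3y] zero: DF = P = 897/1000 ≈ 0.897000
step 7 [3.5y] swap r/2=1232/65913: DF=(1 − 1232/65913·(0.986800+0.976900+0.966600+0.957900+0.929300+0.897000))/(1+1232/65913) = 548/625 ≈ 0.876800
step 8 [4y] swap r/2=1489/74424: DF=(1 − 1489/74424·(0.986800+0.976900+0.966600+0.957900+0.929300+0.897000+0.876800))/(1+1489/74424) = 8511/10000 ≈ 0.851100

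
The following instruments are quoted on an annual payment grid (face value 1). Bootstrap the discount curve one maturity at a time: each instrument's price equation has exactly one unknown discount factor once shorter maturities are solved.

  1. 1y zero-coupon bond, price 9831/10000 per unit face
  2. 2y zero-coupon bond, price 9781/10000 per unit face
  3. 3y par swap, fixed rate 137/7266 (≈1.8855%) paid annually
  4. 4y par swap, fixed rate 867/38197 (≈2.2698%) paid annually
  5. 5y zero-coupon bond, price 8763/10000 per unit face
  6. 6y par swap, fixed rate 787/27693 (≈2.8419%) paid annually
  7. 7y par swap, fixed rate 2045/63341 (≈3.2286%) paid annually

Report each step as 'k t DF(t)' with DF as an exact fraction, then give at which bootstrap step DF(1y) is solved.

1 1 9831/10000
2 2 9781/10000
3 3 2363/2500
4 4 9133/10000
5 5 8763/10000
6 6 4213/5000
7 7 1591/2000
DF(1y) is solved at step 1

step 1 [1y] zero: DF = P = 9831/10000 ≈ 0.983100
step 2 [2y] zero: DF = P = 9781/10000 ≈ 0.978100
step 3 [3y] swap r/1=137/7266: DF=(1 − 137/7266·(0.983100+0.978100))/(1+137/7266) = 2363/2500 ≈ 0.945200
step 4 [4y] swap r/1=867/38197: DF=(1 − 867/38197·(0.983100+0.978100+0.945200))/(1+867/38197) = 9133/10000 ≈ 0.913300
step 5 [5y] zero: DF = P = 8763/10000 ≈ 0.876300
step 6 [6y] swap r/1=787/27693: DF=(1 − 787/27693·(0.983100+0.978100+0.945200+0.913300+0.876300))/(1+787/27693) = 4213/5000 ≈ 0.842600
step 7 [7y] swap r/1=2045/63341: DF=(1 − 2045/63341·(0.983100+0.978100+0.945200+0.913300+0.876300+0.842600))/(1+2045/63341) = 1591/2000 ≈ 0.795500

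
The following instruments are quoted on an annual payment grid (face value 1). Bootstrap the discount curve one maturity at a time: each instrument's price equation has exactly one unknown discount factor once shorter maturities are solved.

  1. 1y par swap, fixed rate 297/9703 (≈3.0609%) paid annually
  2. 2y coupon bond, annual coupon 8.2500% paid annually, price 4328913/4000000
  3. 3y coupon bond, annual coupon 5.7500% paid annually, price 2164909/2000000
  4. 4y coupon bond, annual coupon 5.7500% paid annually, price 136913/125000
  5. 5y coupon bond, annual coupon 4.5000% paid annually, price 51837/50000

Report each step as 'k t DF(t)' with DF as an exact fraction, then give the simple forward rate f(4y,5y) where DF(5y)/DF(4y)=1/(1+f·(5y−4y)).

1 1 9703/10000
2 2 4629/5000
3 3 1841/2000
4 4 4413/5000
5 5 1041/1250
f(4y,5y) = ((4413/5000)/(1041/1250) − 1)/(1) = 83/1388 ≈ 5.9798%

step 1 [1y] swap r/1=297/9703: DF=(1 − 297/9703·(0))/(1+297/9703) = 9703/10000 ≈ 0.970300
step 2 [2y] bond c/1=33/400: DF=(4328913/4000000 − 33/400·(0.970300))/(1+33/400) = 4629/5000 ≈ 0.925800
step 3 [3y] bond c/1=23/400: DF=(2164909/2000000 − 23/400·(0.970300+0.925800))/(1+23/400) = 1841/2000 ≈ 0.920500
step 4 [4y] bond c/1=23/400: DF=(136913/125000 − 23/400·(0.970300+0.925800+0.920500))/(1+23/400) = 4413/5000 ≈ 0.882600
step 5 [5y] bond c/1=9/200: DF=(51837/50000 − 9/200·(0.970300+0.925800+0.920500+0.882600))/(1+9/200) = 1041/1250 ≈ 0.832800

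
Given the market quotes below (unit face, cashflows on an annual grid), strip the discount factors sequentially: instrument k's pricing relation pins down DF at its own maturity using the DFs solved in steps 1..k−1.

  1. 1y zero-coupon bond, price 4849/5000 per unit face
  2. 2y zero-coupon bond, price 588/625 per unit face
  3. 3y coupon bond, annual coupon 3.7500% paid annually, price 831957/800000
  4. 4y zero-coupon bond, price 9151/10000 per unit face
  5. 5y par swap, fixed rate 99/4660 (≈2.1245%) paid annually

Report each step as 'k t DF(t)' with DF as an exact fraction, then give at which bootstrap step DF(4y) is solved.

step 1 [1y] zero: DF = P = 4849/5000 ≈ 0.969800
step 2 [2y] zero: DF = P = 588/625 ≈ 0.940800
step 3 [3y] bond c/1=3/80: DF=(831957/800000 − 3/80·(0.969800+0.940800))/(1+3/80) = 9333/10000 ≈ 0.933300
step 4 [4y] zero: DF = P = 9151/10000 ≈ 0.915100
step 5 [5y] swap r/1=99/4660: DF=(1 − 99/4660·(0.969800+0.940800+0.933300+0.915100))/(1+99/4660) = 901/1000 ≈ 0.901000

1 1 4849/5000
2 2 588/625
3 3 9333/10000
4 4 9151/10000
5 5 901/1000
DF(4y) is solved at step 4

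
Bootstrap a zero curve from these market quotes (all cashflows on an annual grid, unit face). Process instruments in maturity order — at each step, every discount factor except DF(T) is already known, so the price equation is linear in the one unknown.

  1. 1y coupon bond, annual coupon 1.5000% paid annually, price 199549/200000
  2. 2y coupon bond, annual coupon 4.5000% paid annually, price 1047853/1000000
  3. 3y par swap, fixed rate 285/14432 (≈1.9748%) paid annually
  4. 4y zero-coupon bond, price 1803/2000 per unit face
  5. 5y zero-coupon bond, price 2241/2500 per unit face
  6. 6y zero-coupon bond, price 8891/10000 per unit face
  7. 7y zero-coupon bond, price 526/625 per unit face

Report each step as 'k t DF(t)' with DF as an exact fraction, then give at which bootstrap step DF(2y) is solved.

1 1 983/1000
2 2 2401/2500
3 3 943/1000
4 4 1803/2000
5 5 2241/2500
6 6 8891/10000
7 7 526/625
DF(2y) is solved at step 2

step 1 [1y] bond c/1=3/200: DF=(199549/200000 − 3/200·(0))/(1+3/200) = 983/1000 ≈ 0.983000
step 2 [2y] bond c/1=9/200: DF=(1047853/1000000 − 9/200·(0.983000))/(1+9/200) = 2401/2500 ≈ 0.960400
step 3 [3y] swap r/1=285/14432: DF=(1 − 285/14432·(0.983000+0.960400))/(1+285/14432) = 943/1000 ≈ 0.943000
step 4 [4y] zero: DF = P = 1803/2000 ≈ 0.901500
step 5 [5y] zero: DF = P = 2241/2500 ≈ 0.896400
step 6 [6y] zero: DF = P = 8891/10000 ≈ 0.889100
step 7 [7y] zero: DF = P = 526/625 ≈ 0.841600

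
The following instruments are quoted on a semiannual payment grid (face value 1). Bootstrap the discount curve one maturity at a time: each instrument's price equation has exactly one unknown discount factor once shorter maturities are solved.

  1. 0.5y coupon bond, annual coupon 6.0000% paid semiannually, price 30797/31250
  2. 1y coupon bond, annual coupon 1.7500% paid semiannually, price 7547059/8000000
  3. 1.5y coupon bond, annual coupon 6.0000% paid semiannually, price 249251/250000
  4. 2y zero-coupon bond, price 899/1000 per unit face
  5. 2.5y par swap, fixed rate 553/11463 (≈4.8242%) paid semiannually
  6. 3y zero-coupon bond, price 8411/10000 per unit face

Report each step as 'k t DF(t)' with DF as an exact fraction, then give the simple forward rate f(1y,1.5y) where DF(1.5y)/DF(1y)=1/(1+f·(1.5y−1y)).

step 1 [0.5y] bond c/2=3/100: DF=(30797/31250 − 3/100·(0))/(1+3/100) = 598/625 ≈ 0.956800
step 2 [1y] bond c/2=7/800: DF=(7547059/8000000 − 7/800·(0.956800))/(1+7/800) = 9269/10000 ≈ 0.926900
step 3 [1.5y] bond c/2=3/100: DF=(249251/250000 − 3/100·(0.956800+0.926900))/(1+3/100) = 9131/10000 ≈ 0.913100
step 4 [2y] zero: DF = P = 899/1000 ≈ 0.899000
step 5 [2.5y] swap r/2=553/22926: DF=(1 − 553/22926·(0.956800+0.926900+0.913100+0.899000))/(1+553/22926) = 4447/5000 ≈ 0.889400
step 6 [3y] zero: DF = P = 8411/10000 ≈ 0.841100

1 1/2 598/625
2 1 9269/10000
3 3/2 9131/10000
4 2 899/1000
5 5/2 4447/5000
6 3 8411/10000
f(1y,1.5y) = ((9269/10000)/(9131/10000) − 1)/(1/2) = 12/397 ≈ 3.0227%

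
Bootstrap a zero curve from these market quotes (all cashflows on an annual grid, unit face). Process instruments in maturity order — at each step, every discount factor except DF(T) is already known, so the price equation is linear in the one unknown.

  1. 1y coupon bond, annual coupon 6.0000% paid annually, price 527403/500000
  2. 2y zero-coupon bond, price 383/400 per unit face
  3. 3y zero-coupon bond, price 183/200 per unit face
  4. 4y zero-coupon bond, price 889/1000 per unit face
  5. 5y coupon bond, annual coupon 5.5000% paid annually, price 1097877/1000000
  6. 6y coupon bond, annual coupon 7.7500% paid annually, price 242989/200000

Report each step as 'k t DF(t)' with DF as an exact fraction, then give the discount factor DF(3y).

1 1 9951/10000
2 2 383/400
3 3 183/200
4 4 889/1000
5 5 528/625
6 6 3983/5000
DF(3y) = 183/200 ≈ 0.915000

step 1 [1y] bond c/1=3/50: DF=(527403/500000 − 3/50·(0))/(1+3/50) = 9951/10000 ≈ 0.995100
step 2 [2y] zero: DF = P = 383/400 ≈ 0.957500
step 3 [3y] zero: DF = P = 183/200 ≈ 0.915000
step 4 [4y] zero: DF = P = 889/1000 ≈ 0.889000
step 5 [5y] bond c/1=11/200: DF=(1097877/1000000 − 11/200·(0.995100+0.957500+0.915000+0.889000))/(1+11/200) = 528/625 ≈ 0.844800
step 6 [6y] bond c/1=31/400: DF=(242989/200000 − 31/400·(0.995100+0.957500+0.915000+0.889000+0.844800))/(1+31/400) = 3983/5000 ≈ 0.796600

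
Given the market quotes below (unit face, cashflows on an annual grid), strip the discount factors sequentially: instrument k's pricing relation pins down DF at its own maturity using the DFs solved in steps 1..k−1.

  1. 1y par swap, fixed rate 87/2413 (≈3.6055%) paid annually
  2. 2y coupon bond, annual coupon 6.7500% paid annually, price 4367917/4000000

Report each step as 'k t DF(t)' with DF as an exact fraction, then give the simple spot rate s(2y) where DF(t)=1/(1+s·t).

1 1 2413/2500
2 2 9619/10000
s(2y) = (1/(9619/10000) − 1)/(2) = 381/19238 ≈ 1.9805%

step 1 [1y] swap r/1=87/2413: DF=(1 − 87/2413·(0))/(1+87/2413) = 2413/2500 ≈ 0.965200
step 2 [2y] bond c/1=27/400: DF=(4367917/4000000 − 27/400·(0.965200))/(1+27/400) = 9619/10000 ≈ 0.961900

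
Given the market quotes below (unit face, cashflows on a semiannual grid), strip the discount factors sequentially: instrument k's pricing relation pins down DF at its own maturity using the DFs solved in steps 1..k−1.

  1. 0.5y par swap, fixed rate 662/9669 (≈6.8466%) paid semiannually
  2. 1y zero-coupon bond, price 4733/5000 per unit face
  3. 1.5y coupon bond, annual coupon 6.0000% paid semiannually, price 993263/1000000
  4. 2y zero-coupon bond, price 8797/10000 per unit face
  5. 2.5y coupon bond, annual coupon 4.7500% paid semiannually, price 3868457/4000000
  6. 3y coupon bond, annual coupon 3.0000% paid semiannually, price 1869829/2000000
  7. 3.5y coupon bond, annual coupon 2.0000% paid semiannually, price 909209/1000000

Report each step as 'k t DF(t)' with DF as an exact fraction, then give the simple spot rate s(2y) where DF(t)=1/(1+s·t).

step 1 [0.5y] swap r/2=331/9669: DF=(1 − 331/9669·(0))/(1+331/9669) = 9669/10000 ≈ 0.966900
step 2 [1y] zero: DF = P = 4733/5000 ≈ 0.946600
step 3 [1.5y] bond c/2=3/100: DF=(993263/1000000 − 3/100·(0.966900+0.946600))/(1+3/100) = 4543/5000 ≈ 0.908600
step 4 [2y] zero: DF = P = 8797/10000 ≈ 0.879700
step 5 [2.5y] bond c/2=19/800: DF=(3868457/4000000 − 19/800·(0.966900+0.946600+0.908600+0.879700))/(1+19/800) = 2147/2500 ≈ 0.858800
step 6 [3y] bond c/2=3/200: DF=(1869829/2000000 − 3/200·(0.966900+0.946600+0.908600+0.879700+0.858800))/(1+3/200) = 8537/10000 ≈ 0.853700
step 7 [3.5y] bond c/2=1/100: DF=(909209/1000000 − 1/100·(0.966900+0.946600+0.908600+0.879700+0.858800+0.853700))/(1+1/100) = 4233/5000 ≈ 0.846600

1 1/2 9669/10000
2 1 4733/5000
3 3/2 4543/5000
4 2 8797/10000
5 5/2 2147/2500
6 3 8537/10000
7 7/2 4233/5000
s(2y) = (1/(8797/10000) − 1)/(2) = 1203/17594 ≈ 6.8376%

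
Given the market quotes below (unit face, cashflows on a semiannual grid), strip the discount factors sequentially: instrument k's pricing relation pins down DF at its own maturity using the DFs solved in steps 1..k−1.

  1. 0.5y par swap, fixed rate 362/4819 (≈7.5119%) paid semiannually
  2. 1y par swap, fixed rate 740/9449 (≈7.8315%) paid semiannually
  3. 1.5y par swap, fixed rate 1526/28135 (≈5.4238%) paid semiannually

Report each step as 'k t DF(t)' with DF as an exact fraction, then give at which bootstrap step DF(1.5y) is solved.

step 1 [0.5y] swap r/2=181/4819: DF=(1 − 181/4819·(0))/(1+181/4819) = 4819/5000 ≈ 0.963800
step 2 [1y] swap r/2=370/9449: DF=(1 − 370/9449·(0.963800))/(1+370/9449) = 463/500 ≈ 0.926000
step 3 [1.5y] swap r/2=763/28135: DF=(1 − 763/28135·(0.963800+0.926000))/(1+763/28135) = 9237/10000 ≈ 0.923700

1 1/2 4819/5000
2 1 463/500
3 3/2 9237/10000
DF(1.5y) is solved at step 3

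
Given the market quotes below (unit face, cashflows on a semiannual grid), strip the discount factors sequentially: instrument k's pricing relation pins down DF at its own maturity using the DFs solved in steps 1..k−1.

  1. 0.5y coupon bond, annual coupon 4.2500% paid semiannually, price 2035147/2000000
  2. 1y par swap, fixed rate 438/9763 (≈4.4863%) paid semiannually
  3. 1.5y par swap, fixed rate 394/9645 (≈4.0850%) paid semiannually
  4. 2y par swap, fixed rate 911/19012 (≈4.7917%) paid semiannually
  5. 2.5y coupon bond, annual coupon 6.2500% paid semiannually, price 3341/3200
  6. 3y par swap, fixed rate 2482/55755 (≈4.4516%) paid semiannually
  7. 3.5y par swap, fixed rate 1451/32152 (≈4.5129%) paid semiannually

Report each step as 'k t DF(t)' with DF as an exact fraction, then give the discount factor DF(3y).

1 1/2 2491/2500
2 1 4781/5000
3 3/2 9409/10000
4 2 9089/10000
5 5/2 2243/2500
6 3 8759/10000
7 7/2 8549/10000
DF(3y) = 8759/10000 ≈ 0.875900

step 1 [0.5y] bond c/2=17/800: DF=(2035147/2000000 − 17/800·(0))/(1+17/800) = 2491/2500 ≈ 0.996400
step 2 [1y] swap r/2=219/9763: DF=(1 − 219/9763·(0.996400))/(1+219/9763) = 4781/5000 ≈ 0.956200
step 3 [1.5y] swap r/2=197/9645: DF=(1 − 197/9645·(0.996400+0.956200))/(1+197/9645) = 9409/10000 ≈ 0.940900
step 4 [2y] swap r/2=911/38024: DF=(1 − 911/38024·(0.996400+0.956200+0.940900))/(1+911/38024) = 9089/10000 ≈ 0.908900
step 5 [2.5y] bond c/2=1/32: DF=(3341/3200 − 1/32·(0.996400+0.956200+0.940900+0.908900))/(1+1/32) = 2243/2500 ≈ 0.897200
step 6 [3y] swap r/2=1241/55755: DF=(1 − 1241/55755·(0.996400+0.956200+0.940900+0.908900+0.897200))/(1+1241/55755) = 8759/10000 ≈ 0.875900
step 7 [3.5y] swap r/2=1451/64304: DF=(1 − 1451/64304·(0.996400+0.956200+0.940900+0.908900+0.897200+0.875900))/(1+1451/64304) = 8549/10000 ≈ 0.854900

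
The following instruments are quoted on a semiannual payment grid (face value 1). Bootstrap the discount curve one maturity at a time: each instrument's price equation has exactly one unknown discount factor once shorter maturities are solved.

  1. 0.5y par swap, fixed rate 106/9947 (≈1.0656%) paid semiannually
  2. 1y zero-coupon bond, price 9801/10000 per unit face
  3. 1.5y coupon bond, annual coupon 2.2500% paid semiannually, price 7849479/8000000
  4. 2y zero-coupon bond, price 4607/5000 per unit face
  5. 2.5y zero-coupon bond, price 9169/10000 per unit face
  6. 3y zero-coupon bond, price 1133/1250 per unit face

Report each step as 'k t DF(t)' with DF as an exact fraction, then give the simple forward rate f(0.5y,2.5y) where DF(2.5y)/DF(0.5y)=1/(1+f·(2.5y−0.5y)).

step 1 [0.5y] swap r/2=53/9947: DF=(1 − 53/9947·(0))/(1+53/9947) = 9947/10000 ≈ 0.994700
step 2 [1y] zero: DF = P = 9801/10000 ≈ 0.980100
step 3 [1.5y] bond c/2=9/800: DF=(7849479/8000000 − 9/800·(0.994700+0.980100))/(1+9/800) = 9483/10000 ≈ 0.948300
step 4 [2y] zero: DF = P = 4607/5000 ≈ 0.921400
step 5 [2.5y] zero: DF = P = 9169/10000 ≈ 0.916900
step 6 [3y] zero: DF = P = 1133/1250 ≈ 0.906400

1 1/2 9947/10000
2 1 9801/10000
3 3/2 9483/10000
4 2 4607/5000
5 5/2 9169/10000
6 3 1133/1250
f(0.5y,2.5y) = ((9947/10000)/(9169/10000) − 1)/(2) = 389/9169 ≈ 4.2426%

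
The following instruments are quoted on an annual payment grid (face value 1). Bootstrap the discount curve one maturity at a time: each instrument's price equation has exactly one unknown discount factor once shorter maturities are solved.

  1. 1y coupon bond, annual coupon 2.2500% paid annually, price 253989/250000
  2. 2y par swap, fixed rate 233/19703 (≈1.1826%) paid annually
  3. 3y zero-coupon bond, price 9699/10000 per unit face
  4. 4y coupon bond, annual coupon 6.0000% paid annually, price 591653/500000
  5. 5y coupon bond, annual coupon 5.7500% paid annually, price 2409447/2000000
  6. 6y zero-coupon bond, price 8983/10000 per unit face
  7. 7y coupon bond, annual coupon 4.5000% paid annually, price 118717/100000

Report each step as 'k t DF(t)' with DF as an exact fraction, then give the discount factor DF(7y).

1 1 621/625
2 2 9767/10000
3 3 9699/10000
4 4 9499/10000
5 5 9277/10000
6 6 8983/10000
7 7 8899/10000
DF(7y) = 8899/10000 ≈ 0.889900

step 1 [1y] bond c/1=9/400: DF=(253989/250000 − 9/400·(0))/(1+9/400) = 621/625 ≈ 0.993600
step 2 [2y] swap r/1=233/19703: DF=(1 − 233/19703·(0.993600))/(1+233/19703) = 9767/10000 ≈ 0.976700
step 3 [3y] zero: DF = P = 9699/10000 ≈ 0.969900
step 4 [4y] bond c/1=3/50: DF=(591653/500000 − 3/50·(0.993600+0.976700+0.969900))/(1+3/50) = 9499/10000 ≈ 0.949900
step 5 [5y] bond c/1=23/400: DF=(2409447/2000000 − 23/400·(0.993600+0.976700+0.969900+0.949900))/(1+23/400) = 9277/10000 ≈ 0.927700
step 6 [6y] zero: DF = P = 8983/10000 ≈ 0.898300
step 7 [7y] bond c/1=9/200: DF=(118717/100000 − 9/200·(0.993600+0.976700+0.969900+0.949900+0.927700+0.898300))/(1+9/200) = 8899/10000 ≈ 0.889900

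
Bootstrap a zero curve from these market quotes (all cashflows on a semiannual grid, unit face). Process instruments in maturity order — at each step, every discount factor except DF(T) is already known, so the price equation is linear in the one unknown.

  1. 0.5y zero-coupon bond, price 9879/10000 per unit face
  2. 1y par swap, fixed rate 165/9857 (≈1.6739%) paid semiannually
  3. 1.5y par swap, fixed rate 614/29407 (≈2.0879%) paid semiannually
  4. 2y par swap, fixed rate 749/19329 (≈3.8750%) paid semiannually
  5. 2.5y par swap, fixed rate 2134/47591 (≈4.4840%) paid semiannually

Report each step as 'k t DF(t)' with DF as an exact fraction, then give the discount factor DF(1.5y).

step 1 [0.5y] zero: DF = P = 9879/10000 ≈ 0.987900
step 2 [1y] swap r/2=165/19714: DF=(1 − 165/19714·(0.987900))/(1+165/19714) = 1967/2000 ≈ 0.983500
step 3 [1.5y] swap r/2=307/29407: DF=(1 − 307/29407·(0.987900+0.983500))/(1+307/29407) = 9693/10000 ≈ 0.969300
step 4 [2y] swap r/2=749/38658: DF=(1 − 749/38658·(0.987900+0.983500+0.969300))/(1+749/38658) = 9251/10000 ≈ 0.925100
step 5 [2.5y] swap r/2=1067/47591: DF=(1 − 1067/47591·(0.987900+0.983500+0.969300+0.925100))/(1+1067/47591) = 8933/10000 ≈ 0.893300

1 1/2 9879/10000
2 1 1967/2000
3 3/2 9693/10000
4 2 9251/10000
5 5/2 8933/10000
DF(1.5y) = 9693/10000 ≈ 0.969300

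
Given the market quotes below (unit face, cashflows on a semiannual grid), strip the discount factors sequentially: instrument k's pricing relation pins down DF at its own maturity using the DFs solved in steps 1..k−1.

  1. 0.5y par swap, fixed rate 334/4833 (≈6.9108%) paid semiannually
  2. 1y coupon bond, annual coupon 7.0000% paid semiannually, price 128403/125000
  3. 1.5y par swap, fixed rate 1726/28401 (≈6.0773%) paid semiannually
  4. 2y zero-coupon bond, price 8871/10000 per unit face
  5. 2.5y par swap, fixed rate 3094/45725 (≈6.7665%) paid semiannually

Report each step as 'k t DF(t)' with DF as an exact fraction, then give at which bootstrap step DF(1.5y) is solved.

step 1 [0.5y] swap r/2=167/4833: DF=(1 − 167/4833·(0))/(1+167/4833) = 4833/5000 ≈ 0.966600
step 2 [1y] bond c/2=7/200: DF=(128403/125000 − 7/200·(0.966600))/(1+7/200) = 4799/5000 ≈ 0.959800
step 3 [1.5y] swap r/2=863/28401: DF=(1 − 863/28401·(0.966600+0.959800))/(1+863/28401) = 9137/10000 ≈ 0.913700
step 4 [2y] zero: DF = P = 8871/10000 ≈ 0.887100
step 5 [2.5y] swap r/2=1547/45725: DF=(1 − 1547/45725·(0.966600+0.959800+0.913700+0.887100))/(1+1547/45725) = 8453/10000 ≈ 0.845300

1 1/2 4833/5000
2 1 4799/5000
3 3/2 9137/10000
4 2 8871/10000
5 5/2 8453/10000
DF(1.5y) is solved at step 3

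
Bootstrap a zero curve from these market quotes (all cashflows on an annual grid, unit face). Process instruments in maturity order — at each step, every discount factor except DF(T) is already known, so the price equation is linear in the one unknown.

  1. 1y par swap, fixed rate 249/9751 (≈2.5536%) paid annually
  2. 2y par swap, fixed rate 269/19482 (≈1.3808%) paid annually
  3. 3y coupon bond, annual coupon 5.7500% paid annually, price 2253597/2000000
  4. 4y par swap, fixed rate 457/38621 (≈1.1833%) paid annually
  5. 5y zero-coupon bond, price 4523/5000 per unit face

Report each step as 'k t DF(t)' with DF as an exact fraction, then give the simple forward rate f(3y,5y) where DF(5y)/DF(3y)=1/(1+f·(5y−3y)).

1 1 9751/10000
2 2 9731/10000
3 3 2399/2500
4 4 9543/10000
5 5 4523/5000
f(3y,5y) = ((2399/2500)/(4523/5000) − 1)/(2) = 275/9046 ≈ 3.0400%

step 1 [1y] swap r/1=249/9751: DF=(1 − 249/9751·(0))/(1+249/9751) = 9751/10000 ≈ 0.975100
step 2 [2y] swap r/1=269/19482: DF=(1 − 269/19482·(0.975100))/(1+269/19482) = 9731/10000 ≈ 0.973100
step 3 [3y] bond c/1=23/400: DF=(2253597/2000000 − 23/400·(0.975100+0.973100))/(1+23/400) = 2399/2500 ≈ 0.959600
step 4 [4y] swap r/1=457/38621: DF=(1 − 457/38621·(0.975100+0.973100+0.959600))/(1+457/38621) = 9543/10000 ≈ 0.954300
step 5 [5y] zero: DF = P = 4523/5000 ≈ 0.904600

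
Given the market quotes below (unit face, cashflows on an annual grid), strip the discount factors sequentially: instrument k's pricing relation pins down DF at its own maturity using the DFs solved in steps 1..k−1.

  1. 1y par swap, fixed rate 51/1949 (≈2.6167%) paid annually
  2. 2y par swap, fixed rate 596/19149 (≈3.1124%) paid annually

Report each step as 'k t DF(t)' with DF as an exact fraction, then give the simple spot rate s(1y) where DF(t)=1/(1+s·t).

1 1 1949/2000
2 2 2351/2500
s(1y) = (1/(1949/2000) − 1)/(1) = 51/1949 ≈ 2.6167%

step 1 [1y] swap r/1=51/1949: DF=(1 − 51/1949·(0))/(1+51/1949) = 1949/2000 ≈ 0.974500
step 2 [2y] swap r/1=596/19149: DF=(1 − 596/19149·(0.974500))/(1+596/19149) = 2351/2500 ≈ 0.940400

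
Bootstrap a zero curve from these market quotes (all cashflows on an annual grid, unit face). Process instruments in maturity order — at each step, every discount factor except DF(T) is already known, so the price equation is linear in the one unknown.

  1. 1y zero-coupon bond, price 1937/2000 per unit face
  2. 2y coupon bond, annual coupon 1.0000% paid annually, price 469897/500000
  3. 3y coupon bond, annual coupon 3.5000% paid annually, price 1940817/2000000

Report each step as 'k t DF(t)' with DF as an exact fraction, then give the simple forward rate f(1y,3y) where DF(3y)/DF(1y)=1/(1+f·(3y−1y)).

step 1 [1y] zero: DF = P = 1937/2000 ≈ 0.968500
step 2 [2y] bond c/1=1/100: DF=(469897/500000 − 1/100·(0.968500))/(1+1/100) = 9209/10000 ≈ 0.920900
step 3 [3y] bond c/1=7/200: DF=(1940817/2000000 − 7/200·(0.968500+0.920900))/(1+7/200) = 8737/10000 ≈ 0.873700

1 1 1937/2000
2 2 9209/10000
3 3 8737/10000
f(1y,3y) = ((1937/2000)/(8737/10000) − 1)/(2) = 474/8737 ≈ 5.4252%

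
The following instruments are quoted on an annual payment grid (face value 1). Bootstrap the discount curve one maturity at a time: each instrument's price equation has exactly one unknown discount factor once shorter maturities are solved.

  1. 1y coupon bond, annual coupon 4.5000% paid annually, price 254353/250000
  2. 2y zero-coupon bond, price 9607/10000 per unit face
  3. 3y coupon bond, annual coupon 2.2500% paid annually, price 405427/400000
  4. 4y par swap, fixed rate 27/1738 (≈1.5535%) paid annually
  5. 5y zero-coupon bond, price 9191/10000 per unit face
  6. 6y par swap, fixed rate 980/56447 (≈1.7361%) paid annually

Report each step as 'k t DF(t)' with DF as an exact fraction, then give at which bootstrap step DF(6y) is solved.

1 1 1217/1250
2 2 9607/10000
3 3 9487/10000
4 4 4703/5000
5 5 9191/10000
6 6 451/500
DF(6y) is solved at step 6

step 1 [1y] bond c/1=9/200: DF=(254353/250000 − 9/200·(0))/(1+9/200) = 1217/1250 ≈ 0.973600
step 2 [2y] zero: DF = P = 9607/10000 ≈ 0.960700
step 3 [3y] bond c/1=9/400: DF=(405427/400000 − 9/400·(0.973600+0.960700))/(1+9/400) = 9487/10000 ≈ 0.948700
step 4 [4y] swap r/1=27/1738: DF=(1 − 27/1738·(0.973600+0.960700+0.948700))/(1+27/1738) = 4703/5000 ≈ 0.940600
step 5 [5y] zero: DF = P = 9191/10000 ≈ 0.919100
step 6 [6y] swap r/1=980/56447: DF=(1 − 980/56447·(0.973600+0.960700+0.948700+0.940600+0.919100))/(1+980/56447) = 451/500 ≈ 0.902000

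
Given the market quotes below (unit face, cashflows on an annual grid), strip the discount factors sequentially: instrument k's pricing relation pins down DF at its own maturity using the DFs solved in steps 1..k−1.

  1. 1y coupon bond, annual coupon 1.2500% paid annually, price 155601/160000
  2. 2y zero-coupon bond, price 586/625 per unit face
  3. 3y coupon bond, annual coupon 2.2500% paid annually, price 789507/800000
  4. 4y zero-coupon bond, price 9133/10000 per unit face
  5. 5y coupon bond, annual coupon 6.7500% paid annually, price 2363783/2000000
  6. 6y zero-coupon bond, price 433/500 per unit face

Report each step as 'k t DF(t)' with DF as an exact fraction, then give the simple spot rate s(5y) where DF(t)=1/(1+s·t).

step 1 [1y] bond c/1=1/80: DF=(155601/160000 − 1/80·(0))/(1+1/80) = 1921/2000 ≈ 0.960500
step 2 [2y] zero: DF = P = 586/625 ≈ 0.937600
step 3 [3y] bond c/1=9/400: DF=(789507/800000 − 9/400·(0.960500+0.937600))/(1+9/400) = 4617/5000 ≈ 0.923400
step 4 [4y] zero: DF = P = 9133/10000 ≈ 0.913300
step 5 [5y] bond c/1=27/400: DF=(2363783/2000000 − 27/400·(0.960500+0.937600+0.923400+0.913300))/(1+27/400) = 871/1000 ≈ 0.871000
step 6 [6y] zero: DF = P = 433/500 ≈ 0.866000

1 1 1921/2000
2 2 586/625
3 3 4617/5000
4 4 9133/10000
5 5 871/1000
6 6 433/500
s(5y) = (1/(871/1000) − 1)/(5) = 129/4355 ≈ 2.9621%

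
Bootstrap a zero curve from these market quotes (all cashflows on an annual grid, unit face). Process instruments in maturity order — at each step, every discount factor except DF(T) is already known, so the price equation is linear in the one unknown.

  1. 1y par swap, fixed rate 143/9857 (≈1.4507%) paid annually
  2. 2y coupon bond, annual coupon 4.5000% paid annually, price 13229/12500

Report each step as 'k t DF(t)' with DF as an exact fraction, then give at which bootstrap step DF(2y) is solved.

step 1 [1y] swap r/1=143/9857: DF=(1 − 143/9857·(0))/(1+143/9857) = 9857/10000 ≈ 0.985700
step 2 [2y] bond c/1=9/200: DF=(13229/12500 − 9/200·(0.985700))/(1+9/200) = 9703/10000 ≈ 0.970300

1 1 9857/10000
2 2 9703/10000
DF(2y) is solved at step 2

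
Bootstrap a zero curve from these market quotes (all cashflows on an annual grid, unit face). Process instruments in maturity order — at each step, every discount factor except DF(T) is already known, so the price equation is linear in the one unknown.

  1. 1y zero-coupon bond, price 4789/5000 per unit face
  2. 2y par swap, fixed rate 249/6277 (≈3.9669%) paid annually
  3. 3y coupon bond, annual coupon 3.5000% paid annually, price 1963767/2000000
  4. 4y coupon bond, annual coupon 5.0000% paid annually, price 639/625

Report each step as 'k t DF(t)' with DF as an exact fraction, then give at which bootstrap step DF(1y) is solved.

1 1 4789/5000
2 2 9253/10000
3 3 177/200
4 4 8419/10000
DF(1y) is solved at step 1

step 1 [1y] zero: DF = P = 4789/5000 ≈ 0.957800
step 2 [2y] swap r/1=249/6277: DF=(1 − 249/6277·(0.957800))/(1+249/6277) = 9253/10000 ≈ 0.925300
step 3 [3y] bond c/1=7/200: DF=(1963767/2000000 − 7/200·(0.957800+0.925300))/(1+7/200) = 177/200 ≈ 0.885000
step 4 [4y] bond c/1=1/20: DF=(639/625 − 1/20·(0.957800+0.925300+0.885000))/(1+1/20) = 8419/10000 ≈ 0.841900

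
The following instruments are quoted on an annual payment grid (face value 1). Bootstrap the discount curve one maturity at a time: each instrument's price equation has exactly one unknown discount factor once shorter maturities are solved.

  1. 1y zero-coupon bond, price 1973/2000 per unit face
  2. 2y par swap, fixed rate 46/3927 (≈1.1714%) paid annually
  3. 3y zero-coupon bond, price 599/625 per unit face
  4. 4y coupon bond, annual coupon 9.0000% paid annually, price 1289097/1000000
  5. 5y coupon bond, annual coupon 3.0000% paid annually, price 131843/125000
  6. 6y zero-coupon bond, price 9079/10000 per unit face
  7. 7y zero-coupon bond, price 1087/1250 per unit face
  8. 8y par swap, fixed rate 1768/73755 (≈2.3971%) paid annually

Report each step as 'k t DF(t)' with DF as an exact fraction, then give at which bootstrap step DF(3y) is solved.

1 1 1973/2000
2 2 977/1000
3 3 599/625
4 4 4707/5000
5 5 1823/2000
6 6 9079/10000
7 7 1087/1250
8 8 1029/1250
DF(3y) is solved at step 3

step 1 [1y] zero: DF = P = 1973/2000 ≈ 0.986500
step 2 [2y] swap r/1=46/3927: DF=(1 − 46/3927·(0.986500))/(1+46/3927) = 977/1000 ≈ 0.977000
step 3 [3y] zero: DF = P = 599/625 ≈ 0.958400
step 4 [4y] bond c/1=9/100: DF=(1289097/1000000 − 9/100·(0.986500+0.977000+0.958400))/(1+9/100) = 4707/5000 ≈ 0.941400
step 5 [5y] bond c/1=3/100: DF=(131843/125000 − 3/100·(0.986500+0.977000+0.958400+0.941400))/(1+3/100) = 1823/2000 ≈ 0.911500
step 6 [6y] zero: DF = P = 9079/10000 ≈ 0.907900
step 7 [7y] zero: DF = P = 1087/1250 ≈ 0.869600
step 8 [8y] swap r/1=1768/73755: DF=(1 − 1768/73755·(0.986500+0.977000+0.958400+0.941400+0.911500+0.907900+0.869600))/(1+1768/73755) = 1029/1250 ≈ 0.823200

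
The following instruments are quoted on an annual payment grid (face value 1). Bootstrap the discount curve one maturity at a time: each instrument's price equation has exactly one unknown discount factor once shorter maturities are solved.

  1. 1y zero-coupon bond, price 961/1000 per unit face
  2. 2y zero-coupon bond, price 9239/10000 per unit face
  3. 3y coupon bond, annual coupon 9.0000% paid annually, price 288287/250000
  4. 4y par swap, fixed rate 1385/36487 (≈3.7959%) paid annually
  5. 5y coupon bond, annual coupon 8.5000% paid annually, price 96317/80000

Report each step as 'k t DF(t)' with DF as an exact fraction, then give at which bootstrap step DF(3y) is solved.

step 1 [1y] zero: DF = P = 961/1000 ≈ 0.961000
step 2 [2y] zero: DF = P = 9239/10000 ≈ 0.923900
step 3 [3y] bond c/1=9/100: DF=(288287/250000 − 9/100·(0.961000+0.923900))/(1+9/100) = 9023/10000 ≈ 0.902300
step 4 [4y] swap r/1=1385/36487: DF=(1 − 1385/36487·(0.961000+0.923900+0.902300))/(1+1385/36487) = 1723/2000 ≈ 0.861500
step 5 [5y] bond c/1=17/200: DF=(96317/80000 − 17/200·(0.961000+0.923900+0.902300+0.861500))/(1+17/200) = 4119/5000 ≈ 0.823800

1 1 961/1000
2 2 9239/10000
3 3 9023/10000
4 4 1723/2000
5 5 4119/5000
DF(3y) is solved at step 3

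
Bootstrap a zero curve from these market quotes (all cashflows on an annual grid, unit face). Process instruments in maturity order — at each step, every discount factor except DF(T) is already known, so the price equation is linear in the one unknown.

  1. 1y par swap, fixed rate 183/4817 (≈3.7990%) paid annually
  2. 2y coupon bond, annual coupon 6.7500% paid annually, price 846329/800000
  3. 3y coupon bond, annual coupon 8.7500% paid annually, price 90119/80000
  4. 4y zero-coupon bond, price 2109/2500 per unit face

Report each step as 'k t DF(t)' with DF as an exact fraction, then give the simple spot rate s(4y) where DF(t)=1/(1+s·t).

step 1 [1y] swap r/1=183/4817: DF=(1 − 183/4817·(0))/(1+183/4817) = 4817/5000 ≈ 0.963400
step 2 [2y] bond c/1=27/400: DF=(846329/800000 − 27/400·(0.963400))/(1+27/400) = 9301/10000 ≈ 0.930100
step 3 [3y] bond c/1=7/80: DF=(90119/80000 − 7/80·(0.963400+0.930100))/(1+7/80) = 1767/2000 ≈ 0.883500
step 4 [4y] zero: DF = P = 2109/2500 ≈ 0.843600

1 1 4817/5000
2 2 9301/10000
3 3 1767/2000
4 4 2109/2500
s(4y) = (1/(2109/2500) − 1)/(4) = 391/8436 ≈ 4.6349%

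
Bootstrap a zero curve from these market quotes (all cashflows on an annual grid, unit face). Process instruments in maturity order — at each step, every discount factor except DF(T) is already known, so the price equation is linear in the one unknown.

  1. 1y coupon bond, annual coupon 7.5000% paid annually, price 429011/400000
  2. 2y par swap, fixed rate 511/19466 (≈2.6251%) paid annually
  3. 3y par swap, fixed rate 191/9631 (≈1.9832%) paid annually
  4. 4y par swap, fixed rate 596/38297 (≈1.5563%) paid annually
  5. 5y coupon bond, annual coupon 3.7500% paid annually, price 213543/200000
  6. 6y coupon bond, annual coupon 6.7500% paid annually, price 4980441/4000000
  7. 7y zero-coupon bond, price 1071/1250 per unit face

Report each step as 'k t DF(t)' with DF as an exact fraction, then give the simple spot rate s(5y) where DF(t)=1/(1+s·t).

step 1 [1y] bond c/1=3/40: DF=(429011/400000 − 3/40·(0))/(1+3/40) = 9977/10000 ≈ 0.997700
step 2 [2y] swap r/1=511/19466: DF=(1 − 511/19466·(0.997700))/(1+511/19466) = 9489/10000 ≈ 0.948900
step 3 [3y] swap r/1=191/9631: DF=(1 − 191/9631·(0.997700+0.948900))/(1+191/9631) = 9427/10000 ≈ 0.942700
step 4 [4y] swap r/1=596/38297: DF=(1 − 596/38297·(0.997700+0.948900+0.942700))/(1+596/38297) = 2351/2500 ≈ 0.940400
step 5 [5y] bond c/1=3/80: DF=(213543/200000 − 3/80·(0.997700+0.948900+0.942700+0.940400))/(1+3/80) = 8907/10000 ≈ 0.890700
step 6 [6y] bond c/1=27/400: DF=(4980441/4000000 − 27/400·(0.997700+0.948900+0.942700+0.940400+0.890700))/(1+27/400) = 8679/10000 ≈ 0.867900
step 7 [7y] zero: DF = P = 1071/1250 ≈ 0.856800

1 1 9977/10000
2 2 9489/10000
3 3 9427/10000
4 4 2351/2500
5 5 8907/10000
6 6 8679/10000
7 7 1071/1250
s(5y) = (1/(8907/10000) − 1)/(5) = 1093/44535 ≈ 2.4542%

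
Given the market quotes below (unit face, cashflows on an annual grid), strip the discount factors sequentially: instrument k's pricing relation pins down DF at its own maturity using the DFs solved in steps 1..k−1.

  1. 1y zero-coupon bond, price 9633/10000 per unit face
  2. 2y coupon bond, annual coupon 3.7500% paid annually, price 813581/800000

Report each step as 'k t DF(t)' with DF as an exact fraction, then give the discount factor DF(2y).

step 1 [1y] zero: DF = P = 9633/10000 ≈ 0.963300
step 2 [2y] bond c/1=3/80: DF=(813581/800000 − 3/80·(0.963300))/(1+3/80) = 4727/5000 ≈ 0.945400

1 1 9633/10000
2 2 4727/5000
DF(2y) = 4727/5000 ≈ 0.945400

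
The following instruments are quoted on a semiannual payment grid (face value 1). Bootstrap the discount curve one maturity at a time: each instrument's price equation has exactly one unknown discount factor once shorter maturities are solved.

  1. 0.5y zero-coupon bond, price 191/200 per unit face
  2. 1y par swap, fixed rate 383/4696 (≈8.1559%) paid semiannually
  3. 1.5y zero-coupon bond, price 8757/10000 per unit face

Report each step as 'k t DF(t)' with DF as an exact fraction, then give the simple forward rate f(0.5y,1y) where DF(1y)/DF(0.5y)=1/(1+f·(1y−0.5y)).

step 1 [0.5y] zero: DF = P = 191/200 ≈ 0.955000
step 2 [1y] swap r/2=383/9392: DF=(1 − 383/9392·(0.955000))/(1+383/9392) = 4617/5000 ≈ 0.923400
step 3 [1.5y] zero: DF = P = 8757/10000 ≈ 0.875700

1 1/2 191/200
2 1 4617/5000
3 3/2 8757/10000
f(0.5y,1y) = ((191/200)/(4617/5000) − 1)/(1/2) = 316/4617 ≈ 6.8443%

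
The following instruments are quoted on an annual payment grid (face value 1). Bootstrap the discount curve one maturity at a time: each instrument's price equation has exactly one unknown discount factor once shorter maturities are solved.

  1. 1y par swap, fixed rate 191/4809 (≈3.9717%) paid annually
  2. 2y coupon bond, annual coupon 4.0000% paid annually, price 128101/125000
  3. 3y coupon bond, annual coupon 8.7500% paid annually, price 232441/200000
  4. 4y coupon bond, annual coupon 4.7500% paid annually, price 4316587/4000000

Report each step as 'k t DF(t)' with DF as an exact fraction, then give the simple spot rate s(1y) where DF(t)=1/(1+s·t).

step 1 [1y] swap r/1=191/4809: DF=(1 − 191/4809·(0))/(1+191/4809) = 4809/5000 ≈ 0.961800
step 2 [2y] bond c/1=1/25: DF=(128101/125000 − 1/25·(0.961800))/(1+1/25) = 2371/2500 ≈ 0.948400
step 3 [3y] bond c/1=7/80: DF=(232441/200000 − 7/80·(0.961800+0.948400))/(1+7/80) = 183/200 ≈ 0.915000
step 4 [4y] bond c/1=19/400: DF=(4316587/4000000 − 19/400·(0.961800+0.948400+0.915000))/(1+19/400) = 9021/10000 ≈ 0.902100

1 1 4809/5000
2 2 2371/2500
3 3 183/200
4 4 9021/10000
s(1y) = (1/(4809/5000) − 1)/(1) = 191/4809 ≈ 3.9717%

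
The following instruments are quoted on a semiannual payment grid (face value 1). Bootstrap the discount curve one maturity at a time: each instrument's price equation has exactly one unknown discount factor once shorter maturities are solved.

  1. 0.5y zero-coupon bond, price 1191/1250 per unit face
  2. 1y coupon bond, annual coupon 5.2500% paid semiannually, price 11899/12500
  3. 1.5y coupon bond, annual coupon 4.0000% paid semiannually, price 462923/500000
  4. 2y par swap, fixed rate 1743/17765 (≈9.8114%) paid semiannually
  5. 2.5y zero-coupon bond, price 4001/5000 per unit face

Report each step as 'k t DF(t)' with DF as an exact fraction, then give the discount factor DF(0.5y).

step 1 [0.5y] zero: DF = P = 1191/1250 ≈ 0.952800
step 2 [1y] bond c/2=21/800: DF=(11899/12500 − 21/800·(0.952800))/(1+21/800) = 1129/1250 ≈ 0.903200
step 3 [1.5y] bond c/2=1/50: DF=(462923/500000 − 1/50·(0.952800+0.903200))/(1+1/50) = 8713/10000 ≈ 0.871300
step 4 [2y] swap r/2=1743/35530: DF=(1 − 1743/35530·(0.952800+0.903200+0.871300))/(1+1743/35530) = 8257/10000 ≈ 0.825700
step 5 [2.5y] zero: DF = P = 4001/5000 ≈ 0.800200

1 1/2 1191/1250
2 1 1129/1250
3 3/2 8713/10000
4 2 8257/10000
5 5/2 4001/5000
DF(0.5y) = 1191/1250 ≈ 0.952800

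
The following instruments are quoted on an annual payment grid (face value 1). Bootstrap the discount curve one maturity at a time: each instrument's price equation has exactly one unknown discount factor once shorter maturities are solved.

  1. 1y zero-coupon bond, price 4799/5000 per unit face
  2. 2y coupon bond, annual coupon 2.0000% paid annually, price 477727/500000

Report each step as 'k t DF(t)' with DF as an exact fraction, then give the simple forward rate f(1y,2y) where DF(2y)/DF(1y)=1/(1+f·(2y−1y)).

1 1 4799/5000
2 2 9179/10000
f(1y,2y) = ((4799/5000)/(9179/10000) − 1)/(1) = 419/9179 ≈ 4.5648%

step 1 [1y] zero: DF = P = 4799/5000 ≈ 0.959800
step 2 [2y] bond c/1=1/50: DF=(477727/500000 − 1/50·(0.959800))/(1+1/50) = 9179/10000 ≈ 0.917900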